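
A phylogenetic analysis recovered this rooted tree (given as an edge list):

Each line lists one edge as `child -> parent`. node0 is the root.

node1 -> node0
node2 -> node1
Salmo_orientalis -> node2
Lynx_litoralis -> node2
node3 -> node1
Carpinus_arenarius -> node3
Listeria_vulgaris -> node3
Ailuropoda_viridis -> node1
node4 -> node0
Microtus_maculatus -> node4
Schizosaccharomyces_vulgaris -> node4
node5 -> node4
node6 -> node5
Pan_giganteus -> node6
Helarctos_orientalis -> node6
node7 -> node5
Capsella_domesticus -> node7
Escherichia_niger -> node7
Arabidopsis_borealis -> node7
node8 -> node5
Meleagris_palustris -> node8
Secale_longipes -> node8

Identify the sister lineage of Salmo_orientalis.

Lynx_litoralis

Salmo_orientalis attaches to the tree at the node subtending (Salmo_orientalis,Lynx_litoralis).
The other lineage descending from that same node — the sister group — is the single tip Lynx_litoralis.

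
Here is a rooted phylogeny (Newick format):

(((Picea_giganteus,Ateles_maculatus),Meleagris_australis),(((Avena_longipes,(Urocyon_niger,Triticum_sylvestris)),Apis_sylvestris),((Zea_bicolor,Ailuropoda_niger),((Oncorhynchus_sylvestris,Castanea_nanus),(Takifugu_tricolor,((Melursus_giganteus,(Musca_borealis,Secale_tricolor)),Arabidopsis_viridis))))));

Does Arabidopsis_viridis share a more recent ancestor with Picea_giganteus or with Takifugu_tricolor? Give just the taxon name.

The MRCA of Arabidopsis_viridis and Takifugu_tricolor subtends (Takifugu_tricolor,((Melursus_giganteus,(Musca_borealis,Secale_tricolor)),Arabidopsis_viridis)) (5 taxa).
The MRCA of Arabidopsis_viridis and Picea_giganteus is the root, subtending the entire tree (16 taxa).
The first is nested inside the second, so Arabidopsis_viridis shares a more recent common ancestor with Takifugu_tricolor.

Takifugu_tricolor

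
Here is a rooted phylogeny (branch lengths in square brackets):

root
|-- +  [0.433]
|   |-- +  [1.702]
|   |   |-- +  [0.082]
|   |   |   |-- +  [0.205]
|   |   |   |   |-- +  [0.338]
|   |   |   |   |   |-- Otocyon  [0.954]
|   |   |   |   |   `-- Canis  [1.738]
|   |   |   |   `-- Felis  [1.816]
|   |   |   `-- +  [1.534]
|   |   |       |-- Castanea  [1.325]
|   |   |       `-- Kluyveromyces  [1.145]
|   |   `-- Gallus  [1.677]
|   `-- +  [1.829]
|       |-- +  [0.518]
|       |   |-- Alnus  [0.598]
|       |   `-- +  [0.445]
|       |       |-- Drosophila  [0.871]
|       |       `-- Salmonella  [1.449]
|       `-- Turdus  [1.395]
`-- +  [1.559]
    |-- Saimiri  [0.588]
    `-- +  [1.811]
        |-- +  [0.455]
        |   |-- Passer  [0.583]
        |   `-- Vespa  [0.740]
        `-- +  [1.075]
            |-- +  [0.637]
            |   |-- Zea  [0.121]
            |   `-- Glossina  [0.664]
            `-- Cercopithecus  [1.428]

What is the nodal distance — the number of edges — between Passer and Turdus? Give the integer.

The MRCA of Passer and Turdus is the root of the tree.
From Passer up to that node: 4 branches. From Turdus up to the same node: 3 branches. Total: 4 + 3 = 7.

7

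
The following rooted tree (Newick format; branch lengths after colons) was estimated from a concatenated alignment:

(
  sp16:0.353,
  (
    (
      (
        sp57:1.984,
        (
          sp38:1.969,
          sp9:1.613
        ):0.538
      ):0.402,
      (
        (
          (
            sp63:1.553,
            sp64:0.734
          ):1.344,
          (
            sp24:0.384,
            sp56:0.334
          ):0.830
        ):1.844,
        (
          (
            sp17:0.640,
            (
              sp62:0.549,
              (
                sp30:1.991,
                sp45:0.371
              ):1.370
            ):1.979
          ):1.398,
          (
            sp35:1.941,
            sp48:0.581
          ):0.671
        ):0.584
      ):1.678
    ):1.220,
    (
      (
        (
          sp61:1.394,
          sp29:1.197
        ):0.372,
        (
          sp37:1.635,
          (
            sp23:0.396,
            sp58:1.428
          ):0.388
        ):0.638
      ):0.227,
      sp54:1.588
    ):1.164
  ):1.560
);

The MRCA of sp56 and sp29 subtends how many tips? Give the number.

The MRCA of sp56 and sp29 is the node subtending (((sp57,(sp38,sp9)),(((sp63,sp64),(sp24,sp56)),((sp17,(sp62,(sp30,sp45))),(sp35,sp48)))),(((sp61,sp29),(sp37,(sp23,sp58))),sp54)).
That clade contains 19 terminal taxa: sp17, sp23, sp24, sp29, sp30, sp35, sp37, sp38, sp45, sp48, sp54, sp56, sp57, sp58, sp61, sp62, sp63, sp64, sp9.

19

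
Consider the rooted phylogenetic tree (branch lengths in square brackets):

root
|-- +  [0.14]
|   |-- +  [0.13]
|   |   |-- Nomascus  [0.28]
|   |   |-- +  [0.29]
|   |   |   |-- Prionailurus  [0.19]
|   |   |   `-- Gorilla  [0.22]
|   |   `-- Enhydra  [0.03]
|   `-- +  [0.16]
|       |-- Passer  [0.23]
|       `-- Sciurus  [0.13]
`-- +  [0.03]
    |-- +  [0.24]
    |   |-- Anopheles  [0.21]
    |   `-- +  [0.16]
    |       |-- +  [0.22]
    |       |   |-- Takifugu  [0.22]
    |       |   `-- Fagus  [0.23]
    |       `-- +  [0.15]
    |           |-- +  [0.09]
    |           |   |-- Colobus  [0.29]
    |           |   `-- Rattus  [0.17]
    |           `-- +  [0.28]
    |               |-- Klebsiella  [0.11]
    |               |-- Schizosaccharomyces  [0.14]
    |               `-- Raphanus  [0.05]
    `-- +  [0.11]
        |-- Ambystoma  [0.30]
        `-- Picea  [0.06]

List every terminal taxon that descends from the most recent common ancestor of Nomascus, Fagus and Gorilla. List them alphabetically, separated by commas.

Ambystoma, Anopheles, Colobus, Enhydra, Fagus, Gorilla, Klebsiella, Nomascus, Passer, Picea, Prionailurus, Raphanus, Rattus, Schizosaccharomyces, Sciurus, Takifugu

Tracing Nomascus: it sits inside (Nomascus,(Prionailurus,Gorilla),Enhydra).
Tracing Fagus: it sits inside (Takifugu,Fagus).
Tracing Gorilla: it sits inside (Prionailurus,Gorilla).
The smallest clade enclosing all 3 is the whole tree (their MRCA is the root), so the answer is all 16 tips in alphabetical order.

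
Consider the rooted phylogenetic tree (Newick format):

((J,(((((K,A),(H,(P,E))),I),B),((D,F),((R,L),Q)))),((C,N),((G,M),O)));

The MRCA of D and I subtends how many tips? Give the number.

12

The MRCA of D and I is the node subtending (((((K,A),(H,(P,E))),I),B),((D,F),((R,L),Q))).
That clade contains 12 terminal taxa: A, B, D, E, F, H, I, K, L, P, Q, R.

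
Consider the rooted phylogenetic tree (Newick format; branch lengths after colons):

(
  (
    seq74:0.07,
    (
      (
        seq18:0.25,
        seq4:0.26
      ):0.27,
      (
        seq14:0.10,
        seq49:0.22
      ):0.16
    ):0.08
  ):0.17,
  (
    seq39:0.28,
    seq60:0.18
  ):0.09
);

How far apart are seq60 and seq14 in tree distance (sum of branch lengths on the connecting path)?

0.78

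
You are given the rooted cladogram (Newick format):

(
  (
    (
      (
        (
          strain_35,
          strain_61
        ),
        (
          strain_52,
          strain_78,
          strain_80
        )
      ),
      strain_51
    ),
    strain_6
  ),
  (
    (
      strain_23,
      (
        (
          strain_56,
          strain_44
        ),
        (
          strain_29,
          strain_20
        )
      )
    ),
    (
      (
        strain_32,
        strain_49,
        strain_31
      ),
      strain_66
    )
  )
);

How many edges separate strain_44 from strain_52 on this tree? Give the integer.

The MRCA of strain_44 and strain_52 is the root of the tree.
From strain_44 up to that node: 5 branches. From strain_52 up to the same node: 5 branches. Total: 5 + 5 = 10.

10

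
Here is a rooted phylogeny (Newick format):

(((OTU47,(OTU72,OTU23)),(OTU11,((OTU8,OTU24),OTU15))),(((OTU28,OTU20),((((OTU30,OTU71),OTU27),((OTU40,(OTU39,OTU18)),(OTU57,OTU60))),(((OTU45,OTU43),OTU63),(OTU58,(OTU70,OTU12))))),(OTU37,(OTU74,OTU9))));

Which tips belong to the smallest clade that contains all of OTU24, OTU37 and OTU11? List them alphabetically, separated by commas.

Tracing OTU24: it sits inside (OTU8,OTU24).
Tracing OTU37: it sits inside (OTU37,(OTU74,OTU9)).
Tracing OTU11: it sits inside (OTU11,((OTU8,OTU24),OTU15)).
The smallest clade enclosing all 3 is the whole tree (their MRCA is the root), so the answer is all 26 tips in alphabetical order.

OTU11, OTU12, OTU15, OTU18, OTU20, OTU23, OTU24, OTU27, OTU28, OTU30, OTU37, OTU39, OTU40, OTU43, OTU45, OTU47, OTU57, OTU58, OTU60, OTU63, OTU70, OTU71, OTU72, OTU74, OTU8, OTU9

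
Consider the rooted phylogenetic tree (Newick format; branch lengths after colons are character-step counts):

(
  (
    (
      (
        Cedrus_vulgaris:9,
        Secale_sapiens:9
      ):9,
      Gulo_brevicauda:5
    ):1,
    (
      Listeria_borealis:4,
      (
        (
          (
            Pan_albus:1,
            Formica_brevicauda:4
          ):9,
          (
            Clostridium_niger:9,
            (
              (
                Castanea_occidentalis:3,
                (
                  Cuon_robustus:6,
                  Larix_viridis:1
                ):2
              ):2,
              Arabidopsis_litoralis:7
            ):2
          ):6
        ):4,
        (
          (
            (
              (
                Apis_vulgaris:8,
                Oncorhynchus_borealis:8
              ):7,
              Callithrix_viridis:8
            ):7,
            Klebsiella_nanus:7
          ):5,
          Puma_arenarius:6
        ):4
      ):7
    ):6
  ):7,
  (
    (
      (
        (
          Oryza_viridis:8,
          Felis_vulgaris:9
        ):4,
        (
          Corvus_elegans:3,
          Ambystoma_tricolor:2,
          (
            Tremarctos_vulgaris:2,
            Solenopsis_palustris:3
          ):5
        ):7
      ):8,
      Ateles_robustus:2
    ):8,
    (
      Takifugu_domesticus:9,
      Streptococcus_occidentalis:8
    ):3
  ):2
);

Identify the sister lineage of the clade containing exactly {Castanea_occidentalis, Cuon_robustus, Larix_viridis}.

The clade containing exactly {Castanea_occidentalis, Cuon_robustus, Larix_viridis} attaches to the tree at the node subtending ((Castanea_occidentalis,(Cuon_robustus,Larix_viridis)),Arabidopsis_litoralis).
The other lineage descending from that same node — the sister group — is the single tip Arabidopsis_litoralis.

Arabidopsis_litoralis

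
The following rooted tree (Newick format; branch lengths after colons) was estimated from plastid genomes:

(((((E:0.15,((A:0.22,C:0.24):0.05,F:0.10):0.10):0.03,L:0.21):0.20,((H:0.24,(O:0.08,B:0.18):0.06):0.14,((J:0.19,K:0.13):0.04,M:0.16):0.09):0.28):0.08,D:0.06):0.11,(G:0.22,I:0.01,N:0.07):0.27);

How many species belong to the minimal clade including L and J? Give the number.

The MRCA of L and J is the node subtending (((E,((A,C),F)),L),((H,(O,B)),((J,K),M))).
That clade contains 11 terminal taxa: A, B, C, E, F, H, J, K, L, M, O.

11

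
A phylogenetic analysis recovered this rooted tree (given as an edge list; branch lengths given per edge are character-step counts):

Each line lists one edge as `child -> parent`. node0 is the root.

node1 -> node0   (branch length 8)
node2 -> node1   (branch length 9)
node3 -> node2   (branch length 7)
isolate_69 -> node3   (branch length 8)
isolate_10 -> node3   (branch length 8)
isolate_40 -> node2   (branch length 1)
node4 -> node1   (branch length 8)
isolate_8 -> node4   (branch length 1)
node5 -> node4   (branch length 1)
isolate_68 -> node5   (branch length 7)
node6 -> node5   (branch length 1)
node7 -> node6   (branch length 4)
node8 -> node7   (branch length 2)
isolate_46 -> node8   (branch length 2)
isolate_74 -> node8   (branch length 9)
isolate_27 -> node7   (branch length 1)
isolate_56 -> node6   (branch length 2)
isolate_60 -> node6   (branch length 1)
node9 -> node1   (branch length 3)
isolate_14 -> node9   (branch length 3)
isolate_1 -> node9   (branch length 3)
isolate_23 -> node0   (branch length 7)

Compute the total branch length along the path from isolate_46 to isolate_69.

The path runs isolate_46 → … → MRCA → … → isolate_69; the MRCA is the node subtending (((isolate_69,isolate_10),isolate_40),(isolate_8,(isolate_68,(((isolate_46,isolate_74),isolate_27),isolate_56,isolate_60))),(isolate_14,isolate_1)).
Branch lengths along that path: 2 + 2 + 4 + 1 + 1 + 8 + 9 + 7 + 8 = 42.

42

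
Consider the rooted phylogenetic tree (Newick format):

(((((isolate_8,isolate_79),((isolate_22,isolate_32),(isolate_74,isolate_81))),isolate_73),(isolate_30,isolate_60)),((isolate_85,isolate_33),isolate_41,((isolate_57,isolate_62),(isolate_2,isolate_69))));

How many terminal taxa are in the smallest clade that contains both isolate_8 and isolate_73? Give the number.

The MRCA of isolate_8 and isolate_73 is the node subtending (((isolate_8,isolate_79),((isolate_22,isolate_32),(isolate_74,isolate_81))),isolate_73).
That clade contains 7 terminal taxa: isolate_22, isolate_32, isolate_73, isolate_74, isolate_79, isolate_8, isolate_81.

7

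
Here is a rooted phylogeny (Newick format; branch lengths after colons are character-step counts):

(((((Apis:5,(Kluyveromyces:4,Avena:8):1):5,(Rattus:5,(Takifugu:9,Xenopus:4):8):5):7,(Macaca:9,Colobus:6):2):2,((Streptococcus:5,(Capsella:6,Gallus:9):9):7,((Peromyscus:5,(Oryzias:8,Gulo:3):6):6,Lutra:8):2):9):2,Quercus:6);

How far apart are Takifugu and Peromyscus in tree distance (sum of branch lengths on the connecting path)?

The path runs Takifugu → … → MRCA → … → Peromyscus; the MRCA is the node subtending ((((Apis,(Kluyveromyces,Avena)),(Rattus,(Takifugu,Xenopus))),(Macaca,Colobus)),((Streptococcus,(Capsella,Gallus)),((Peromyscus,(Oryzias,Gulo)),Lutra))).
Branch lengths along that path: 9 + 8 + 5 + 7 + 2 + 9 + 2 + 6 + 5 = 53.

53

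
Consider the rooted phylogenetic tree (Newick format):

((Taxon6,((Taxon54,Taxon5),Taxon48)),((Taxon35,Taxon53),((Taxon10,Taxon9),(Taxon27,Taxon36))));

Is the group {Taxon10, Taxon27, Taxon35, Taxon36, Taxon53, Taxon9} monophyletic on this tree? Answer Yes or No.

Yes

The most recent common ancestor of these taxa subtends ((Taxon35,Taxon53),((Taxon10,Taxon9),(Taxon27,Taxon36))).
That clade has exactly 6 tips — every listed taxon and nothing else — so the group is monophyletic.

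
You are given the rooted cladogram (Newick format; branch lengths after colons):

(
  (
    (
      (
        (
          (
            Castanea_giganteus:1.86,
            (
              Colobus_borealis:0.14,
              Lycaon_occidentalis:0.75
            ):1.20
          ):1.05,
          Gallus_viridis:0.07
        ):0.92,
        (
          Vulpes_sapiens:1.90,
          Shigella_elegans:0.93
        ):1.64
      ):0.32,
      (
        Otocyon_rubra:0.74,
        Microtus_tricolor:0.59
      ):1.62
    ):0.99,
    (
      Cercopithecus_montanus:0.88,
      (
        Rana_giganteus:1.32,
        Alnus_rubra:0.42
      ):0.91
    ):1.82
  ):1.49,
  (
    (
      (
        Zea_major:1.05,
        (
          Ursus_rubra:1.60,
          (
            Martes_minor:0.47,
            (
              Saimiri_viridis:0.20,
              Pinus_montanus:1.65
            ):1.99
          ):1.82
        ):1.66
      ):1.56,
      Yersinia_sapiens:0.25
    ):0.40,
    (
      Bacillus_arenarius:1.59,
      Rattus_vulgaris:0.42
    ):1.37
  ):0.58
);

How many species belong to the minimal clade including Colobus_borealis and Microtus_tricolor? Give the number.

The MRCA of Colobus_borealis and Microtus_tricolor is the node subtending ((((Castanea_giganteus,(Colobus_borealis,Lycaon_occidentalis)),Gallus_viridis),(Vulpes_sapiens,Shigella_elegans)),(Otocyon_rubra,Microtus_tricolor)).
That clade contains 8 terminal taxa: Castanea_giganteus, Colobus_borealis, Gallus_viridis, Lycaon_occidentalis, Microtus_tricolor, Otocyon_rubra, Shigella_elegans, Vulpes_sapiens.

8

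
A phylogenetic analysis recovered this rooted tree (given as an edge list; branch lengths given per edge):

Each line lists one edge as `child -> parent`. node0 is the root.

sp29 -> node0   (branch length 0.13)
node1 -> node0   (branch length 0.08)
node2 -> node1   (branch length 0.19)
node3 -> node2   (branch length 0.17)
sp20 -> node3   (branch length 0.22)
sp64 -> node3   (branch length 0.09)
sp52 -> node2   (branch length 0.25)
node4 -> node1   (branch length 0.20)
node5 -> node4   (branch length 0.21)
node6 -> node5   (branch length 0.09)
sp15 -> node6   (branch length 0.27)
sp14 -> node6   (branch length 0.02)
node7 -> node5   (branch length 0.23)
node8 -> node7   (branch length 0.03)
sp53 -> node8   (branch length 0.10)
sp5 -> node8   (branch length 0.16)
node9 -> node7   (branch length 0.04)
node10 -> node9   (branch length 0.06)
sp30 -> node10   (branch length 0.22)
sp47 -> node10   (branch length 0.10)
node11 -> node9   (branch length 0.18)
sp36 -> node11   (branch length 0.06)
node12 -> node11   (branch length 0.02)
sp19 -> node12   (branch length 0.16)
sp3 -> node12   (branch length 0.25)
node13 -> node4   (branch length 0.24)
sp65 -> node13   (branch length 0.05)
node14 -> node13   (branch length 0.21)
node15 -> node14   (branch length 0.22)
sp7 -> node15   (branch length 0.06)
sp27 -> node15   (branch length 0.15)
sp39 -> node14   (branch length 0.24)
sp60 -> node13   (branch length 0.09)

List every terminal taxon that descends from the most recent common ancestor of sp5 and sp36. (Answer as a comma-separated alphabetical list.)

sp19, sp3, sp30, sp36, sp47, sp5, sp53

Tracing sp5: it sits inside (sp53,sp5).
Tracing sp36: it sits inside (sp36,(sp19,sp3)).
The smallest clade enclosing both is ((sp53,sp5),((sp30,sp47),(sp36,(sp19,sp3)))); the answer is its 7 terminal taxa in alphabetical order.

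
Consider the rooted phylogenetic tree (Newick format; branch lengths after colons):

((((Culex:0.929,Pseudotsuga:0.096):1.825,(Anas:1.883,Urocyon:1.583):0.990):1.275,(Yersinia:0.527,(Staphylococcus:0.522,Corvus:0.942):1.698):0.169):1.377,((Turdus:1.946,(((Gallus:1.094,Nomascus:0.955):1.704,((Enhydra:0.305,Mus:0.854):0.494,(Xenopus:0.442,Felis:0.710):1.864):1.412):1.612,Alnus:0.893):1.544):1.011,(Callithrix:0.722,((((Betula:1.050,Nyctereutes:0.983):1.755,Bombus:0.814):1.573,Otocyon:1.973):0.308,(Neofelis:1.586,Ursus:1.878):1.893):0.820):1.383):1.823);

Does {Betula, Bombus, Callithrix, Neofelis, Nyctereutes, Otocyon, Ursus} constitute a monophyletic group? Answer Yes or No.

The most recent common ancestor of these taxa subtends (Callithrix,((((Betula,Nyctereutes),Bombus),Otocyon),(Neofelis,Ursus))).
That clade has exactly 7 tips — every listed taxon and nothing else — so the group is monophyletic.

Yes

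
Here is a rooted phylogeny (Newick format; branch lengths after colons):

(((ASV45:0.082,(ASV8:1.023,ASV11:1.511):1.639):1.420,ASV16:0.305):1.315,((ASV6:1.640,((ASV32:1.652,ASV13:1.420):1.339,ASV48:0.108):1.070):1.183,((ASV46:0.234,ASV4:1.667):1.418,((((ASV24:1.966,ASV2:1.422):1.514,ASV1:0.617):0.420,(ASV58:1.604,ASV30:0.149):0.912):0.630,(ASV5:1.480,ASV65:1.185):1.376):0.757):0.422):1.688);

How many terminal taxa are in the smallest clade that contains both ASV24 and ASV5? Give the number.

7

The MRCA of ASV24 and ASV5 is the node subtending ((((ASV24,ASV2),ASV1),(ASV58,ASV30)),(ASV5,ASV65)).
That clade contains 7 terminal taxa: ASV1, ASV2, ASV24, ASV30, ASV5, ASV58, ASV65.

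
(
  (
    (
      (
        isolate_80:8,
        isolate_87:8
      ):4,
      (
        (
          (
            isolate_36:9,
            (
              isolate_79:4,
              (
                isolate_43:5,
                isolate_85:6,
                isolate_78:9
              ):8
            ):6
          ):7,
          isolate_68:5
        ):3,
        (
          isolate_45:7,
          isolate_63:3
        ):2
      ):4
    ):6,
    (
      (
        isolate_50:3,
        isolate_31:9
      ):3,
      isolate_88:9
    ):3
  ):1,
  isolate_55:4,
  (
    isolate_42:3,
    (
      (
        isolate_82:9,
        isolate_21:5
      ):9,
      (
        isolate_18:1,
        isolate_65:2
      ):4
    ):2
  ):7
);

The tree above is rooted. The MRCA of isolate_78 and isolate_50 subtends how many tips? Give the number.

The MRCA of isolate_78 and isolate_50 is the node subtending (((isolate_80,isolate_87),(((isolate_36,(isolate_79,(isolate_43,isolate_85,isolate_78))),isolate_68),(isolate_45,isolate_63))),((isolate_50,isolate_31),isolate_88)).
That clade contains 13 terminal taxa: isolate_31, isolate_36, isolate_43, isolate_45, isolate_50, isolate_63, isolate_68, isolate_78, isolate_79, isolate_80, isolate_85, isolate_87, isolate_88.

13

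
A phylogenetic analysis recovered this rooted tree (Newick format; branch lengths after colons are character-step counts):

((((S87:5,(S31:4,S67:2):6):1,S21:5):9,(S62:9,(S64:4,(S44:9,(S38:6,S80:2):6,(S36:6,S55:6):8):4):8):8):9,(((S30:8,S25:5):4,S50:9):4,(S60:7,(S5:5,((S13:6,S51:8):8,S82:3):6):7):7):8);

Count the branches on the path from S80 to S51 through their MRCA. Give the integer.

12

The MRCA of S80 and S51 is the root of the tree.
From S80 up to that node: 6 branches. From S51 up to the same node: 6 branches. Total: 6 + 6 = 12.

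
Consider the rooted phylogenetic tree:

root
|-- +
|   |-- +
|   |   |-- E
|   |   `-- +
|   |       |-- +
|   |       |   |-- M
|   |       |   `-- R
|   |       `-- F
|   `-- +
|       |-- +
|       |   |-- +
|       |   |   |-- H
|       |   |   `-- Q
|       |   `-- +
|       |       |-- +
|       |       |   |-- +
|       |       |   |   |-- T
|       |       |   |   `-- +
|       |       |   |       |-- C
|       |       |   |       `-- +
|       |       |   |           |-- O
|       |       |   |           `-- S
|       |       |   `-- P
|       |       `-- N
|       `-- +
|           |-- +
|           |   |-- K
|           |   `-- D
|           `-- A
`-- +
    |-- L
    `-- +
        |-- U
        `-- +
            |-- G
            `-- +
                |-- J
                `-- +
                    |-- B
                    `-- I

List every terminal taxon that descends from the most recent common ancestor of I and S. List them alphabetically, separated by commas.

A, B, C, D, E, F, G, H, I, J, K, L, M, N, O, P, Q, R, S, T, U

Tracing I: it sits inside (B,I).
Tracing S: it sits inside (O,S).
The smallest clade enclosing both is the whole tree (their MRCA is the root), so the answer is all 21 tips in alphabetical order.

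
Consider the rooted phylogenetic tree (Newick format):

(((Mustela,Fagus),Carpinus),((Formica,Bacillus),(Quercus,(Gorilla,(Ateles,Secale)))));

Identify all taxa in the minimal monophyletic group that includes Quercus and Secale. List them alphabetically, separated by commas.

Tracing Quercus: it sits inside (Quercus,(Gorilla,(Ateles,Secale))).
Tracing Secale: it sits inside (Ateles,Secale).
The smallest clade enclosing both is (Quercus,(Gorilla,(Ateles,Secale))); the answer is its 4 terminal taxa in alphabetical order.

Ateles, Gorilla, Quercus, Secale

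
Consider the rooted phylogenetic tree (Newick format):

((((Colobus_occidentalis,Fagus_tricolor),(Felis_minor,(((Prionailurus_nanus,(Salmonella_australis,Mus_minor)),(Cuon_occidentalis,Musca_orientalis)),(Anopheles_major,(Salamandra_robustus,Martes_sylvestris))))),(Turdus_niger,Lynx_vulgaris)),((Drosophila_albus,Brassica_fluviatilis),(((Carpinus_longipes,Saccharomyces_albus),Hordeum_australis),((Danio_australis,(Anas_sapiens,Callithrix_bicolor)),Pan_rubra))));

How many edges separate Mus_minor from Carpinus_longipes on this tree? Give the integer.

13

The MRCA of Mus_minor and Carpinus_longipes is the root of the tree.
From Mus_minor up to that node: 8 branches. From Carpinus_longipes up to the same node: 5 branches. Total: 8 + 5 = 13.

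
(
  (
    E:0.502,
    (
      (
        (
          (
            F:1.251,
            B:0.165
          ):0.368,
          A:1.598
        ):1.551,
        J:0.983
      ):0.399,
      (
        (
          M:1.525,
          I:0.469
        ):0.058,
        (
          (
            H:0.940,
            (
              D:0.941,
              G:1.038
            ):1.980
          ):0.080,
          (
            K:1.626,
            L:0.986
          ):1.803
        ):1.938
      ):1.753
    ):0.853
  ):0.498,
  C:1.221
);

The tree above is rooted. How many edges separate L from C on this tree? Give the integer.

7

The MRCA of L and C is the root of the tree.
From L up to that node: 6 branches. From C up to the same node: 1 branch. Total: 6 + 1 = 7.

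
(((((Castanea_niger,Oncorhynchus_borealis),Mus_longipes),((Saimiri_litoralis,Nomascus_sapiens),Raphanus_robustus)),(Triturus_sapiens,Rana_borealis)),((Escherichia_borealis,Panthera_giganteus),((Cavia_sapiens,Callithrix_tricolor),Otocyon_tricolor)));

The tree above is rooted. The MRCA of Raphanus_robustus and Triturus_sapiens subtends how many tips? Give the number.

8

The MRCA of Raphanus_robustus and Triturus_sapiens is the node subtending ((((Castanea_niger,Oncorhynchus_borealis),Mus_longipes),((Saimiri_litoralis,Nomascus_sapiens),Raphanus_robustus)),(Triturus_sapiens,Rana_borealis)).
That clade contains 8 terminal taxa: Castanea_niger, Mus_longipes, Nomascus_sapiens, Oncorhynchus_borealis, Rana_borealis, Raphanus_robustus, Saimiri_litoralis, Triturus_sapiens.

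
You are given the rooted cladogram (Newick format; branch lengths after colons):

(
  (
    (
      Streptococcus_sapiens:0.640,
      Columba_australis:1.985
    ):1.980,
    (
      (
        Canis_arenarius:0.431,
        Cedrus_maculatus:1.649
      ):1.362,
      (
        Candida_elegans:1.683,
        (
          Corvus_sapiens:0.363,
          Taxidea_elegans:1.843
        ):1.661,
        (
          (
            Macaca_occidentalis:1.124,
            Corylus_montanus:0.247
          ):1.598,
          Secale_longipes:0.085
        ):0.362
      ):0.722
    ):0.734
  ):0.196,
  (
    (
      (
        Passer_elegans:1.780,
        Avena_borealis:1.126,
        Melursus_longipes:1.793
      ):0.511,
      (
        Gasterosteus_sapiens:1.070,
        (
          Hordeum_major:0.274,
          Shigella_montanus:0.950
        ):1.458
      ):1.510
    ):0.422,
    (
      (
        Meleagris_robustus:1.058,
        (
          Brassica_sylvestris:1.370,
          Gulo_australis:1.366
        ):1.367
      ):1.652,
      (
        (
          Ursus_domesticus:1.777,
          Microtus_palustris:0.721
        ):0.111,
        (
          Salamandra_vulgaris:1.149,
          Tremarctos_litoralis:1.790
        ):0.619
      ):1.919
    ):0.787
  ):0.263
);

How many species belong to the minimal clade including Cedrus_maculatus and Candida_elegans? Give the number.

The MRCA of Cedrus_maculatus and Candida_elegans is the node subtending ((Canis_arenarius,Cedrus_maculatus),(Candida_elegans,(Corvus_sapiens,Taxidea_elegans),((Macaca_occidentalis,Corylus_montanus),Secale_longipes))).
That clade contains 8 terminal taxa: Candida_elegans, Canis_arenarius, Cedrus_maculatus, Corvus_sapiens, Corylus_montanus, Macaca_occidentalis, Secale_longipes, Taxidea_elegans.

8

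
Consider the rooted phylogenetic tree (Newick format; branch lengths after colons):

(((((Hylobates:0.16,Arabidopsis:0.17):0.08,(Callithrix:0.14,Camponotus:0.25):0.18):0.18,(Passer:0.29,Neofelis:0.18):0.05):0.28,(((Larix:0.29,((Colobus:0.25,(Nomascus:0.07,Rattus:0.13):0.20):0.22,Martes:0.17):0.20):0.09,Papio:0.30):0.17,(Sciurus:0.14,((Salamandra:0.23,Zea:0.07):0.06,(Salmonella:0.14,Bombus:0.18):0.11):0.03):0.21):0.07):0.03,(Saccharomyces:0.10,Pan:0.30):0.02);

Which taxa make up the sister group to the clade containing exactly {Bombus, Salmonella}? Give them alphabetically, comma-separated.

The clade containing exactly {Bombus, Salmonella} attaches to the tree at the node subtending ((Salamandra,Zea),(Salmonella,Bombus)).
The other lineage descending from that same node — the sister group — is (Salamandra,Zea); its 2 tips in alphabetical order are the answer.

Salamandra, Zea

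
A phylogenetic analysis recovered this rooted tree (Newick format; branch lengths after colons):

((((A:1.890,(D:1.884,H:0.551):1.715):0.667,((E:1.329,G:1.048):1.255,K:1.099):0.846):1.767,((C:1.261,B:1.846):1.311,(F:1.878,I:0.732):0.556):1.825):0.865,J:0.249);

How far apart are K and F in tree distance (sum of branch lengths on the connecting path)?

7.971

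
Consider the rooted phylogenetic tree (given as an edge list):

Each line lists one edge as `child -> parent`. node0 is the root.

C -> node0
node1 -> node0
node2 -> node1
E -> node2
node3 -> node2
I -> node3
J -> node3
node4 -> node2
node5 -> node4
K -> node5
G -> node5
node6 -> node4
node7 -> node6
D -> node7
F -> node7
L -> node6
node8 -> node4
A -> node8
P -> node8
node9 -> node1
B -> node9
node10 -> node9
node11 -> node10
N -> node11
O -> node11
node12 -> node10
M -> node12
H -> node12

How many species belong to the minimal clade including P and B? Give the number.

15

The MRCA of P and B is the node subtending ((E,(I,J),((K,G),((D,F),L),(A,P))),(B,((N,O),(M,H)))).
That clade contains 15 terminal taxa: A, B, D, E, F, G, H, I, J, K, L, M, N, O, P.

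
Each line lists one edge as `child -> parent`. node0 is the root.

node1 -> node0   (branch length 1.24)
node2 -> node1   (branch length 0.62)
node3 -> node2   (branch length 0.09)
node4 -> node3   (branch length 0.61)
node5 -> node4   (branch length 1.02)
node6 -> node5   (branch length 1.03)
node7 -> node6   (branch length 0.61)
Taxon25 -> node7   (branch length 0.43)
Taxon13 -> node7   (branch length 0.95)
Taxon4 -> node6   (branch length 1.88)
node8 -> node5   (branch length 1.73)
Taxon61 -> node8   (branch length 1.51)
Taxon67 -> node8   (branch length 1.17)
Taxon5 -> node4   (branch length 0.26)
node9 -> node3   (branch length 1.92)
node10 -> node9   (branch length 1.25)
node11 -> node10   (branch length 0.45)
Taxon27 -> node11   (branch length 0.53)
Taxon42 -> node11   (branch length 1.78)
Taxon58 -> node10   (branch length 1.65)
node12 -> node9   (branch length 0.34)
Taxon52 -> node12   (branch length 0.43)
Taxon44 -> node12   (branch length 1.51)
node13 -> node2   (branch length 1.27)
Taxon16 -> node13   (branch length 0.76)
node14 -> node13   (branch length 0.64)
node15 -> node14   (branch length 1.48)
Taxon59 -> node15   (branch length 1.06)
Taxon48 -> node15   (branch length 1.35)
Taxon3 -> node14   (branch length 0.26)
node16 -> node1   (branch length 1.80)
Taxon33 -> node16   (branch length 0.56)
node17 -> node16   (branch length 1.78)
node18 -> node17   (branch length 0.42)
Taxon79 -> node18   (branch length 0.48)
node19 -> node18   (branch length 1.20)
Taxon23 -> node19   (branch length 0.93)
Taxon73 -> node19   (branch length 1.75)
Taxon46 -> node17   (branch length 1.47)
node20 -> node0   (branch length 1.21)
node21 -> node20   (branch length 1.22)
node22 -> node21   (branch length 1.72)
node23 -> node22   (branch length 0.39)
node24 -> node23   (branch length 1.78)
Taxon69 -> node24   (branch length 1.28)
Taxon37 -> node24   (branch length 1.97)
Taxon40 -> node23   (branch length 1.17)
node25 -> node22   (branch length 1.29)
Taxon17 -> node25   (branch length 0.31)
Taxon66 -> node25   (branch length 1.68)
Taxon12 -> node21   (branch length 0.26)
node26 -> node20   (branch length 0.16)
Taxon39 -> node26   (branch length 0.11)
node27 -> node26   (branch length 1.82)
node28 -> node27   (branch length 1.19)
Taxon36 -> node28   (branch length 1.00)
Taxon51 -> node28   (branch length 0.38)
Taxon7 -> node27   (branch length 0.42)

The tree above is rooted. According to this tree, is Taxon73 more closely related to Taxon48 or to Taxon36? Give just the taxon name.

Taxon48

The MRCA of Taxon73 and Taxon48 subtends (((((((Taxon25,Taxon13),Taxon4),(Taxon61,Taxon67)),Taxon5),(((Taxon27,Taxon42),Taxon58),(Taxon52,Taxon44))),(Taxon16,((Taxon59,Taxon48),Taxon3))),(Taxon33,((Taxon79,(Taxon23,Taxon73)),Taxon46))) (20 taxa).
The MRCA of Taxon73 and Taxon36 is the root, subtending the entire tree (30 taxa).
The first is nested inside the second, so Taxon73 shares a more recent common ancestor with Taxon48.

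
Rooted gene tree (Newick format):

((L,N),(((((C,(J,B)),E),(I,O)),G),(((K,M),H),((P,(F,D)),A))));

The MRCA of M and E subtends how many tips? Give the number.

14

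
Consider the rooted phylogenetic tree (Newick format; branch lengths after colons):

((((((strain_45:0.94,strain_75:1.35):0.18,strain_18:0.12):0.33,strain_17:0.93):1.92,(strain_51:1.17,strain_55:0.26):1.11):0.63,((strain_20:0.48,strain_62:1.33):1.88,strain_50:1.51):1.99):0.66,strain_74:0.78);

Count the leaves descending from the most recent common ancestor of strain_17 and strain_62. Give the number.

The MRCA of strain_17 and strain_62 is the node subtending (((((strain_45,strain_75),strain_18),strain_17),(strain_51,strain_55)),((strain_20,strain_62),strain_50)).
That clade contains 9 terminal taxa: strain_17, strain_18, strain_20, strain_45, strain_50, strain_51, strain_55, strain_62, strain_75.

9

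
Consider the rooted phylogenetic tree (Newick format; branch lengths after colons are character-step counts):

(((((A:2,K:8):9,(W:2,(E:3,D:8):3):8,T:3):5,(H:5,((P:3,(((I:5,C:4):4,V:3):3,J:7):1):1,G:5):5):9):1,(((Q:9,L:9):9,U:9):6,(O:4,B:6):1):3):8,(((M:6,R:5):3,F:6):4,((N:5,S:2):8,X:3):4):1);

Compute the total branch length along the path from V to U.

The path runs V → … → MRCA → … → U; the MRCA is the node subtending ((((A,K),(W,(E,D)),T),(H,((P,(((I,C),V),J)),G))),(((Q,L),U),(O,B))).
Branch lengths along that path: 3 + 3 + 1 + 1 + 5 + 9 + 1 + 3 + 6 + 9 = 41.

41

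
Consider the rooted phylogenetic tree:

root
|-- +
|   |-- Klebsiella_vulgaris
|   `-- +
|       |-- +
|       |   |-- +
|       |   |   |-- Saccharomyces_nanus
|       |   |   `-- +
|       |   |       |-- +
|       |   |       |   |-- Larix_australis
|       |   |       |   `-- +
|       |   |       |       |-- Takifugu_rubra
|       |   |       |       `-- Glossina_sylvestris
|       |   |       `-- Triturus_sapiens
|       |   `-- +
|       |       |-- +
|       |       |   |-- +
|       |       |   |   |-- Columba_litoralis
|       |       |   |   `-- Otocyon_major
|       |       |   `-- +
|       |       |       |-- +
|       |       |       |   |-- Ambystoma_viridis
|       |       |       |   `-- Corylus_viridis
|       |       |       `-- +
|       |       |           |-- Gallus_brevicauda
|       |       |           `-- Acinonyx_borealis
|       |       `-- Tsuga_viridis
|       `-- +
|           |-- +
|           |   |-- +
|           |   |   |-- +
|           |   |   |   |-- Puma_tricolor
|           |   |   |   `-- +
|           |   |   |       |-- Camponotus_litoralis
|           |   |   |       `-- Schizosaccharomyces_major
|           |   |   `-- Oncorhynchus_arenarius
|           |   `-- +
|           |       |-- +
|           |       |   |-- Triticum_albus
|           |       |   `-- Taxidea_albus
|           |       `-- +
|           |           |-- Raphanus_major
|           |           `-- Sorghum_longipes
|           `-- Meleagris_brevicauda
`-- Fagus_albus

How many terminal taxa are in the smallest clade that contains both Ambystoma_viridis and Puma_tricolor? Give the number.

21

The MRCA of Ambystoma_viridis and Puma_tricolor is the node subtending (((Saccharomyces_nanus,((Larix_australis,(Takifugu_rubra,Glossina_sylvestris)),Triturus_sapiens)),(((Columba_litoralis,Otocyon_major),((Ambystoma_viridis,Corylus_viridis),(Gallus_brevicauda,Acinonyx_borealis))),Tsuga_viridis)),((((Puma_tricolor,(Camponotus_litoralis,Schizosaccharomyces_major)),Oncorhynchus_arenarius),((Triticum_albus,Taxidea_albus),(Raphanus_major,Sorghum_longipes))),Meleagris_brevicauda)).
That clade contains 21 terminal taxa: Acinonyx_borealis, Ambystoma_viridis, Camponotus_litoralis, Columba_litoralis, Corylus_viridis, Gallus_brevicauda, Glossina_sylvestris, Larix_australis, Meleagris_brevicauda, Oncorhynchus_arenarius, Otocyon_major, Puma_tricolor, Raphanus_major, Saccharomyces_nanus, Schizosaccharomyces_major, Sorghum_longipes, Takifugu_rubra, Taxidea_albus, Triticum_albus, Triturus_sapiens, Tsuga_viridis.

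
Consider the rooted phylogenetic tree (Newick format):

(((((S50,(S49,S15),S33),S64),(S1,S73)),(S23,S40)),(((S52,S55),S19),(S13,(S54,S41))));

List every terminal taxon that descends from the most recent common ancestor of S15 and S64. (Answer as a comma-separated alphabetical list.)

S15, S33, S49, S50, S64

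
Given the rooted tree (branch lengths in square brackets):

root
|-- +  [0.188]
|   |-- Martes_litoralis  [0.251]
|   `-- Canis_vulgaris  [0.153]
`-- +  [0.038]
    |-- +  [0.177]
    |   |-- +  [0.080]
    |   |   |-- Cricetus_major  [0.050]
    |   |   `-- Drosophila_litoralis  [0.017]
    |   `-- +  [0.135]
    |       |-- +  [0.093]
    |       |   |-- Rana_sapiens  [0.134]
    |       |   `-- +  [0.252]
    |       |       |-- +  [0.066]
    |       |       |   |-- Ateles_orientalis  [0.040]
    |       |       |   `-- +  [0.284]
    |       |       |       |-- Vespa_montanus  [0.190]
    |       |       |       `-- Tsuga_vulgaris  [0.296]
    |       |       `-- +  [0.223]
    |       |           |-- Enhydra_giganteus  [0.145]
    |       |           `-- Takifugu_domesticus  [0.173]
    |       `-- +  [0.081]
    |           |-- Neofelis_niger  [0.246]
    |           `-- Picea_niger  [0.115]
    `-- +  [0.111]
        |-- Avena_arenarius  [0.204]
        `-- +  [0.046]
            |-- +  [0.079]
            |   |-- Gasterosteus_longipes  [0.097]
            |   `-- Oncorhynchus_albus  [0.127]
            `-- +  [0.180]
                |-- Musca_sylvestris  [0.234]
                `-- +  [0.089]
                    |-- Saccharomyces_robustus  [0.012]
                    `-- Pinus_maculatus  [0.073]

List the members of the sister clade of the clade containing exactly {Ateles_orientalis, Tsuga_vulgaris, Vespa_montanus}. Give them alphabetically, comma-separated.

The clade containing exactly {Ateles_orientalis, Tsuga_vulgaris, Vespa_montanus} attaches to the tree at the node subtending ((Ateles_orientalis,(Vespa_montanus,Tsuga_vulgaris)),(Enhydra_giganteus,Takifugu_domesticus)).
The other lineage descending from that same node — the sister group — is (Enhydra_giganteus,Takifugu_domesticus); its 2 tips in alphabetical order are the answer.

Enhydra_giganteus, Takifugu_domesticus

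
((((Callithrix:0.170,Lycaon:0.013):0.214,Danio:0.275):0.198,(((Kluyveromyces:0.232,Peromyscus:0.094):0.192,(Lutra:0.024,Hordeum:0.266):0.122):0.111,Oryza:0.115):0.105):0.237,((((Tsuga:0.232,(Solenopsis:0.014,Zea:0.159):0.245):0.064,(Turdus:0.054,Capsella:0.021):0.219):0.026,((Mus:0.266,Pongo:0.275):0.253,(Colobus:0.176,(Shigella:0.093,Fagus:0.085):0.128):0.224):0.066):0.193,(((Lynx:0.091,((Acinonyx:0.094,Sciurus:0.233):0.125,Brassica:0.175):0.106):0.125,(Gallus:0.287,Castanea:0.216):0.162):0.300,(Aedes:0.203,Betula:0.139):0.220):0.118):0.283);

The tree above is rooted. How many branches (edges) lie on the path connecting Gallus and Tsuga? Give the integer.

8

The MRCA of Gallus and Tsuga is the node subtending ((((Tsuga,(Solenopsis,Zea)),(Turdus,Capsella)),((Mus,Pongo),(Colobus,(Shigella,Fagus)))),(((Lynx,((Acinonyx,Sciurus),Brassica)),(Gallus,Castanea)),(Aedes,Betula))).
From Gallus up to that node: 4 branches. From Tsuga up to the same node: 4 branches. Total: 4 + 4 = 8.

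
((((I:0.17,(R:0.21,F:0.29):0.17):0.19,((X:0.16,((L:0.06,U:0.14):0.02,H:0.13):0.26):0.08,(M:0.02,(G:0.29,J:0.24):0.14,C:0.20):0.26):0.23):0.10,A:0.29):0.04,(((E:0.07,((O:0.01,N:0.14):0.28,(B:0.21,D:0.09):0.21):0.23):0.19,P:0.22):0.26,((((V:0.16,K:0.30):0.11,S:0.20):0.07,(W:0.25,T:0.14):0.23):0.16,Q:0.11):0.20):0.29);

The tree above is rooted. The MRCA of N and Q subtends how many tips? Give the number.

The MRCA of N and Q is the node subtending (((E,((O,N),(B,D))),P),((((V,K),S),(W,T)),Q)).
That clade contains 12 terminal taxa: B, D, E, K, N, O, P, Q, S, T, V, W.

12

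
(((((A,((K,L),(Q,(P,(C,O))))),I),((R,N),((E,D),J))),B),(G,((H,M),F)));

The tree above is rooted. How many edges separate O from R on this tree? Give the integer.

10

The MRCA of O and R is the node subtending (((A,((K,L),(Q,(P,(C,O))))),I),((R,N),((E,D),J))).
From O up to that node: 7 branches. From R up to the same node: 3 branches. Total: 7 + 3 = 10.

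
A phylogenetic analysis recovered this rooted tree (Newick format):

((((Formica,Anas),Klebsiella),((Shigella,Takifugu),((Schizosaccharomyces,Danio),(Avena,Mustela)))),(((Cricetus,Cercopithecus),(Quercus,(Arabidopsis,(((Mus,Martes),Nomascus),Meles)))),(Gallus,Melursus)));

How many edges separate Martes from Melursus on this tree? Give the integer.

9

The MRCA of Martes and Melursus is the node subtending (((Cricetus,Cercopithecus),(Quercus,(Arabidopsis,(((Mus,Martes),Nomascus),Meles)))),(Gallus,Melursus)).
From Martes up to that node: 7 branches. From Melursus up to the same node: 2 branches. Total: 7 + 2 = 9.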